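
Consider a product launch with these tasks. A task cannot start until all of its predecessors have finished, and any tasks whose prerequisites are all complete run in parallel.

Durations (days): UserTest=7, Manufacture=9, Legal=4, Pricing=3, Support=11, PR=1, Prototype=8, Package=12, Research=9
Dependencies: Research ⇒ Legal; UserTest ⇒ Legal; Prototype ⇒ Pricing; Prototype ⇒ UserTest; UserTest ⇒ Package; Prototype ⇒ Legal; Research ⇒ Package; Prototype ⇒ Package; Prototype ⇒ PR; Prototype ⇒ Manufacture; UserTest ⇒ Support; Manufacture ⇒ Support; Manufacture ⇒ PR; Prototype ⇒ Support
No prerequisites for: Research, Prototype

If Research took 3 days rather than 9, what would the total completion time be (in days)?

Actual critical path: Prototype→Manufacture→Support = 8+9+11 = 28 ⇒ 28 days.
Research has 7 days of float (longest path through it is 21).
The critical path is still Prototype→Manufacture→Support; finish is now 28 days.

28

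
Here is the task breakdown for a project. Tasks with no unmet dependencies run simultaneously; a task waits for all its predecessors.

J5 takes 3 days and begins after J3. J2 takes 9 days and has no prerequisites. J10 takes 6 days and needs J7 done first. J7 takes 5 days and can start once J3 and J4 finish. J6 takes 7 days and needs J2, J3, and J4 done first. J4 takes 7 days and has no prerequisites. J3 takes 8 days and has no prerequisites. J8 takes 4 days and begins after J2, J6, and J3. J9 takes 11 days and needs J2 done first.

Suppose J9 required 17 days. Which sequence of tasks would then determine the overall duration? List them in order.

Critical path before the change: J2→J9 = 9+11 = 20 giving 20 days.
Since J9 is critical, the +6 change carries straight to that chain (now 26 days).
No other chain overtakes it, so the finish is 26 days.

J2, J9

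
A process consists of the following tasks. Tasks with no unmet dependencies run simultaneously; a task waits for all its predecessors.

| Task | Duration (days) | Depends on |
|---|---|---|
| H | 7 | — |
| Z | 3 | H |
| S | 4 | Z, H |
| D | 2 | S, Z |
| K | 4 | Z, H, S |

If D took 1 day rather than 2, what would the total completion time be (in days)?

Baseline: H→Z→S→K = 7+3+4+4 = 18 → 18 days.
D has 2 days of float (longest path through it is 16).
The critical path is still H→Z→S→K; finish is now 18 days.

18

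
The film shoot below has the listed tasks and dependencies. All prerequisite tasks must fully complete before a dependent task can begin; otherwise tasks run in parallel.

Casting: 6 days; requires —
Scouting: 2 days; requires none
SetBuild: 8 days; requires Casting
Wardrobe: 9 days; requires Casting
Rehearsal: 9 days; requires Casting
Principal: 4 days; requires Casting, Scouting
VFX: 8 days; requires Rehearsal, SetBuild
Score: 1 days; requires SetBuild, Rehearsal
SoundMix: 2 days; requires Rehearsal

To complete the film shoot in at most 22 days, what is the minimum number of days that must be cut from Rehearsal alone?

1

Current finish: 23 days; target: 22.
Rehearsal is on every critical path, so each day cut from Rehearsal cuts the finish by one (this holds down to a finish of 22).
Need 23 − 22 = 1 day off Rehearsal → Rehearsal becomes 8 days, finish becomes 22.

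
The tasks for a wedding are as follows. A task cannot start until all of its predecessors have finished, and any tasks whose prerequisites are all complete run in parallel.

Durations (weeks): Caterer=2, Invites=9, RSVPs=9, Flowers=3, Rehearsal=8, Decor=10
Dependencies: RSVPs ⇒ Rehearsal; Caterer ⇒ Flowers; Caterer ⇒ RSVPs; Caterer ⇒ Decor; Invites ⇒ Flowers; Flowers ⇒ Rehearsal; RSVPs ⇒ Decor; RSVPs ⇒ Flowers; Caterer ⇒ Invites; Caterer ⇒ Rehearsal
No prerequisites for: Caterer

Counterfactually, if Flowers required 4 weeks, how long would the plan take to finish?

23

Critical path before the change: Caterer→Invites→Flowers→Rehearsal = 2+9+3+8 = 22 giving 22 weeks.
Since Flowers is critical, the +1 change carries straight to that chain (now 23 weeks).
The critical path is still Caterer→Invites→Flowers→Rehearsal; finish is now 23 weeks.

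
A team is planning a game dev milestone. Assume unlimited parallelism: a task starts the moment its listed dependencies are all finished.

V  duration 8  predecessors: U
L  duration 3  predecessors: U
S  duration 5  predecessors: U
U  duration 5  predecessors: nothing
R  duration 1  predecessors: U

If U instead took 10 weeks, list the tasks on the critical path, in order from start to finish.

The binding path is U→V = 5+8 = 13; finish at 13 weeks.
U is on the critical path; changing it to 10 makes that path 18 weeks.
The critical path is still U→V; finish is now 18 weeks.

U, V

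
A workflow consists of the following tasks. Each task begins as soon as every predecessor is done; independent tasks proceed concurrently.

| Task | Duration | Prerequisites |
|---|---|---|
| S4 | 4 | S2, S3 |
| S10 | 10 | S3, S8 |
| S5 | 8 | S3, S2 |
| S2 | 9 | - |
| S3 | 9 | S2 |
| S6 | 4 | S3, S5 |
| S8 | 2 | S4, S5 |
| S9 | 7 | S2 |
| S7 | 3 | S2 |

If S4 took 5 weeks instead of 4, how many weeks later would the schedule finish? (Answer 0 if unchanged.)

Baseline: S2→S3→S5→S8→S10 = 9+9+8+2+10 = 38 → 38 weeks.
S4 is off the critical path — its longest chain is 34 weeks, giving 4 of slack.
The critical path is still S2→S3→S5→S8→S10; finish is now 38 weeks.
Change in finish: 38 − 38 = +0 weeks.

0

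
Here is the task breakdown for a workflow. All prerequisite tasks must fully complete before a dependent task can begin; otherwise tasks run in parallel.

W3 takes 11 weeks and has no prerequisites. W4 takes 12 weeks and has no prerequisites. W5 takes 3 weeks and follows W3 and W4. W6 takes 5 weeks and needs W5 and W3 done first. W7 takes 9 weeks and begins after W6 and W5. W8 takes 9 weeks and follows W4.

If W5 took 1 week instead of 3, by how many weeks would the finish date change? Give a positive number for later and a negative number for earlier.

-2

Actual critical path: W4→W5→W6→W7 = 12+3+5+9 = 29 ⇒ 29 weeks.
W5 lies on that path, so at 1 week the path becomes 27 weeks.
That remains the longest chain; total 27 weeks.
Change in finish: 27 − 29 = -2 weeks.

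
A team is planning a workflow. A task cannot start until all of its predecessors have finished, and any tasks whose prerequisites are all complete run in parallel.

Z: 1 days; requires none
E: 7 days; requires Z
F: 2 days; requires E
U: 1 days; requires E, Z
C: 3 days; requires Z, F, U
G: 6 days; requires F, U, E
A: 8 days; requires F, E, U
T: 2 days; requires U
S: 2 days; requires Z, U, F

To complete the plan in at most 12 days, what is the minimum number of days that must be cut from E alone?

6

Current finish: 18 days; target: 12.
E is on every critical path, so each day cut from E cuts the finish by one (this holds down to a finish of 12).
Need 18 − 12 = 6 days off E → E becomes 1 day, finish becomes 12.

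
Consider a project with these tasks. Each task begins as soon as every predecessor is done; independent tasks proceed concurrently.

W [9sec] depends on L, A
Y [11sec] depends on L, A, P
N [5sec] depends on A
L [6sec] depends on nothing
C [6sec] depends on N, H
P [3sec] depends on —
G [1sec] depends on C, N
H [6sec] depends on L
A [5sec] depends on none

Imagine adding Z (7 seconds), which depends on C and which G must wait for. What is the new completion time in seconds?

26

Originally the schedule takes 19 seconds.
With Z inserted, G now waits for max(C, N, Z).
New critical path: L→H→C→Z→G = 6+6+6+7+1 = 26 ⇒ 26 seconds.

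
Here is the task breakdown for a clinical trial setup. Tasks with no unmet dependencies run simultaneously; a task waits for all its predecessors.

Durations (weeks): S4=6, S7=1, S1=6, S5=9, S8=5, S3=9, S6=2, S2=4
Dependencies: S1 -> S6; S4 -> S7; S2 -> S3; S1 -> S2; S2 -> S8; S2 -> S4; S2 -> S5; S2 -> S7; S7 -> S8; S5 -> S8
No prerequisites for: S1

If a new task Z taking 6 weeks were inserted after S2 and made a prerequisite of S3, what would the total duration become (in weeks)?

25

Originally the clinical trial setup takes 24 weeks.
With Z inserted, S3 now waits for max(S2, Z).
New critical path: S1→S2→Z→S3 = 6+4+6+9 = 25 ⇒ 25 weeks.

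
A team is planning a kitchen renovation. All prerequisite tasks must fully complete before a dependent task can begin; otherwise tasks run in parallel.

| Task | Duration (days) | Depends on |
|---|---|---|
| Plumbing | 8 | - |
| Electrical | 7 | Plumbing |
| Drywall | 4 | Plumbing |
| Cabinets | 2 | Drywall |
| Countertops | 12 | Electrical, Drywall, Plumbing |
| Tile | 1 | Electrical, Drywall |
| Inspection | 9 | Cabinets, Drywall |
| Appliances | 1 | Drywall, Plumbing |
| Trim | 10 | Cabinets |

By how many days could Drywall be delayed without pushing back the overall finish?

3

Plumbing→Electrical→Countertops = 8+7+12 = 27 sets the makespan at 27 days.
The longest chain containing Drywall totals 24 days.
So Drywall can slip 15 − 12 = 3 days.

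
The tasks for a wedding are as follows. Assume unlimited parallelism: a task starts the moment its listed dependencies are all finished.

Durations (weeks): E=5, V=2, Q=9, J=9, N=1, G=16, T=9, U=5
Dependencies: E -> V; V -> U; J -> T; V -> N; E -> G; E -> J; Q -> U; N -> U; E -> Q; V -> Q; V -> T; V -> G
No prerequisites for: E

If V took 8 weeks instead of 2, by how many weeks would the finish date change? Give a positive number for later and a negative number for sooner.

Baseline: E→V→G = 5+2+16 = 23 → 23 weeks.
V lies on that path, so at 8 weeks the path becomes 29 weeks.
The critical path is still E→V→G; finish is now 29 weeks.
Change in finish: 29 − 23 = +6 weeks.

6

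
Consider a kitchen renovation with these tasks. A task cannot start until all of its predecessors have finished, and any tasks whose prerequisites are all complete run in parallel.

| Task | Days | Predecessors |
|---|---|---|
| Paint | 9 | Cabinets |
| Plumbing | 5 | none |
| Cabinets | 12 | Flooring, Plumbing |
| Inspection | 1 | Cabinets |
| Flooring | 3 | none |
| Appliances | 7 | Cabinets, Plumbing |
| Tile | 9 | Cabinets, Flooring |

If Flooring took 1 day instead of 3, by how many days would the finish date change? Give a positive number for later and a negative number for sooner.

0

The binding path is Plumbing→Cabinets→Paint = 5+12+9 = 26; finish at 26 days.
Flooring has 2 days of float (longest path through it is 24).
That remains the longest chain; total 26 days.
Change in finish: 26 − 26 = +0 days.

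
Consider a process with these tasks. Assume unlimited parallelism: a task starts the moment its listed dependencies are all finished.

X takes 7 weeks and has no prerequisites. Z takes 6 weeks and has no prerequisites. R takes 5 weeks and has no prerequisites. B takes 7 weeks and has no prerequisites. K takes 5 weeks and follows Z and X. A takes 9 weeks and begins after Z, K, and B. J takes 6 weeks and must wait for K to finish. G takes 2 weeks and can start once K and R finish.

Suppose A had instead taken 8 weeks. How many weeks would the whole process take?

Actual critical path: X→K→A = 7+5+9 = 21 ⇒ 21 weeks.
A is on the critical path; changing it to 8 makes that path 20 weeks.
No other chain overtakes it, so the finish is 20 weeks.

20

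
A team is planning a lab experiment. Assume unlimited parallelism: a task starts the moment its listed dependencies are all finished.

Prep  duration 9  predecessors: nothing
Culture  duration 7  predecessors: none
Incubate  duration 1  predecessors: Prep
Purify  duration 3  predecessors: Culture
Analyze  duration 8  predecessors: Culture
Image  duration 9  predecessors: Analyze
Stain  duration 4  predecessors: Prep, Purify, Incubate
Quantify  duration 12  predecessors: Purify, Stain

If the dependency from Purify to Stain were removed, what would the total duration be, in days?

Original critical path: Prep→Incubate→Stain→Quantify = 9+1+4+12 = 26 ⇒ 26 days.
Dropping Purify→Stain doesn't change Stain's earliest start (10); another predecessor still binds.
The longest chain is now Prep→Incubate→Stain→Quantify = 9+1+4+12 = 26, so the lab experiment takes 26 days.

26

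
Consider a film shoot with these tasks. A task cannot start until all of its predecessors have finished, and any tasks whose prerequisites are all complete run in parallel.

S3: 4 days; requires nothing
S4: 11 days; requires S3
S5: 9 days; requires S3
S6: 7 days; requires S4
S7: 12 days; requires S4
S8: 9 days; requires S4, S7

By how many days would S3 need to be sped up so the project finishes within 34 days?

Current finish: 36 days; target: 34.
S3 is on every critical path, so each day cut from S3 cuts the finish by one (this holds down to a finish of 33).
Need 36 − 34 = 2 days off S3 → S3 becomes 2 days, finish becomes 34.

2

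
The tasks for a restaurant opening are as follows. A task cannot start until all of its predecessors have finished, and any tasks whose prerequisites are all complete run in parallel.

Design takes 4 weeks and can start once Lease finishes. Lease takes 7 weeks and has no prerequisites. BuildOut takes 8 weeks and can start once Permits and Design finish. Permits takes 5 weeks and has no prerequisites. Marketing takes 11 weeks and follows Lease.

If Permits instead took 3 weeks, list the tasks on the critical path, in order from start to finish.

Lease, Design, BuildOut

Baseline: Lease→Design→BuildOut = 7+4+8 = 19 → 19 weeks.
Permits is off the critical path — its longest chain is 13 weeks, giving 6 of slack.
No other chain overtakes it, so the finish is 19 weeks.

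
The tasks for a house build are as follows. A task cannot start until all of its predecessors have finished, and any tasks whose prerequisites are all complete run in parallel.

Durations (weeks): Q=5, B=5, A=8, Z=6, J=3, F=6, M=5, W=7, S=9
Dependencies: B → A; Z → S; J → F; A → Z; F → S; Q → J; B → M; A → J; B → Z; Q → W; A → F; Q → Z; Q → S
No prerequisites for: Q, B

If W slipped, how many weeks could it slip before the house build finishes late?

Critical path: B→A→J→F→S = 5+8+3+6+9 = 31, so the finish is 31 weeks.
The longest chain containing W totals 12 weeks.
Slack of W = 24 − 5 = 19 weeks.

19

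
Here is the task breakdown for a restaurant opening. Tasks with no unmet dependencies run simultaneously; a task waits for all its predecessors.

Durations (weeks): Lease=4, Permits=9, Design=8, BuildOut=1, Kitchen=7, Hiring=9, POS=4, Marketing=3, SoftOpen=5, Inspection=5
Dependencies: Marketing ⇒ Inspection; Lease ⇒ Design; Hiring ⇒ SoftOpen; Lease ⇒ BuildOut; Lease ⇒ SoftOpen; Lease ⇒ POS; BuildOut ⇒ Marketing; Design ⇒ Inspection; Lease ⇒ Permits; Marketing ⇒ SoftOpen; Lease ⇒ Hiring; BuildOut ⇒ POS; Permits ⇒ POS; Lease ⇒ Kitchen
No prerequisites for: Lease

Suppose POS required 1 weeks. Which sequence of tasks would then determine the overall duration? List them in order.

Lease, Hiring, SoftOpen

Actual critical path: Lease→Hiring→SoftOpen = 4+9+5 = 18 ⇒ 18 weeks.
POS is off the critical path — its longest chain is 17 weeks, giving 1 of slack.
The critical path is still Lease→Hiring→SoftOpen; finish is now 18 weeks.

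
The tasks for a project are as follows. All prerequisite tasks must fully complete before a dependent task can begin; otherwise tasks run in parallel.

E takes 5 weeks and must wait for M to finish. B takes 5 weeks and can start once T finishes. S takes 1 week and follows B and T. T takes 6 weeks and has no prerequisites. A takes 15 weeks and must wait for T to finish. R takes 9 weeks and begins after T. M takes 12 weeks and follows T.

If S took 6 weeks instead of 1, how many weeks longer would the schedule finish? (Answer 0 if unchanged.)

Baseline: T→M→E = 6+12+5 = 23 → 23 weeks.
S is off the critical path — its longest chain is 12 weeks, giving 11 of slack.
That remains the longest chain; total 23 weeks.
Change in finish: 23 − 23 = +0 weeks.

0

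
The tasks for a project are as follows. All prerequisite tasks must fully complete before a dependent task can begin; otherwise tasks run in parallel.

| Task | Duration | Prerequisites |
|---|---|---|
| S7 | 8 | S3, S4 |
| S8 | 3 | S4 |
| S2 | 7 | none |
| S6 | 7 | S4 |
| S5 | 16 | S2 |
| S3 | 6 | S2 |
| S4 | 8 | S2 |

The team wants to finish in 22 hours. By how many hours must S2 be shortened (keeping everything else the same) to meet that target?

Current finish: 23 hours; target: 22.
S2 is on every critical path, so each hour cut from S2 cuts the finish by one (this holds down to a finish of 17).
Need 23 − 22 = 1 hour off S2 → S2 becomes 6 hours, finish becomes 22.

1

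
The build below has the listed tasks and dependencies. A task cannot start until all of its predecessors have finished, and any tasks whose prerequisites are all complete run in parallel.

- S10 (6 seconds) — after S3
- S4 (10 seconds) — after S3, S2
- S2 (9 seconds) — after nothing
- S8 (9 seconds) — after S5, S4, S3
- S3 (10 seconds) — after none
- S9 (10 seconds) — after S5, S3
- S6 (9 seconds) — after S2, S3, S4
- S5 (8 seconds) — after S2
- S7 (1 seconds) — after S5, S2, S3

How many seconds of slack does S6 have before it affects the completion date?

S3→S4→S6 = 10+10+9 = 29 sets the makespan at 29 seconds.
S6 finishes as early as 29 and must finish by 29.
Float = 29 − 29 = 0.

0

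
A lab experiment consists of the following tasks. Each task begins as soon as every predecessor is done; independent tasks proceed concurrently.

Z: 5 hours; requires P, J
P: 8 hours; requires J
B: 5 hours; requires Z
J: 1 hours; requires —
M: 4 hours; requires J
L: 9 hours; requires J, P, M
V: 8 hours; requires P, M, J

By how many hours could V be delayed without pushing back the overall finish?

The longest chain is J→P→Z→B = 1+8+5+5 = 19; overall finish 19 hours.
The longest chain containing V totals 17 hours.
Float = 19 − 17 = 2.

2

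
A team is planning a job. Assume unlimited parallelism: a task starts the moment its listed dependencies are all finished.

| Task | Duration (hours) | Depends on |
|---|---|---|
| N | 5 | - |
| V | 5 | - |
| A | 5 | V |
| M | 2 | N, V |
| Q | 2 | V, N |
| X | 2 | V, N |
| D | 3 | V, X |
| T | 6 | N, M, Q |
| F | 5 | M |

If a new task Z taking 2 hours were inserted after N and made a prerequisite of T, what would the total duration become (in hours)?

13

Originally the schedule takes 13 hours.
With Z inserted, T now waits for max(N, M, Q, Z).
New critical path: N→Z→T = 5+2+6 = 13 ⇒ 13 hours.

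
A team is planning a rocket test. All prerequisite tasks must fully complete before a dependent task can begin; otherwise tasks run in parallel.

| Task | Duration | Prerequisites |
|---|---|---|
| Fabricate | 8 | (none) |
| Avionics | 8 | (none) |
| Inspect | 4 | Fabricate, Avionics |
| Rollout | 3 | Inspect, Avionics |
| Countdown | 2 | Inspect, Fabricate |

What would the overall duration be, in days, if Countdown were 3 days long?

15

Baseline: Fabricate→Inspect→Rollout = 8+4+3 = 15 → 15 days.
Countdown has 1 day of float (longest path through it is 14).
That remains the longest chain; total 15 days.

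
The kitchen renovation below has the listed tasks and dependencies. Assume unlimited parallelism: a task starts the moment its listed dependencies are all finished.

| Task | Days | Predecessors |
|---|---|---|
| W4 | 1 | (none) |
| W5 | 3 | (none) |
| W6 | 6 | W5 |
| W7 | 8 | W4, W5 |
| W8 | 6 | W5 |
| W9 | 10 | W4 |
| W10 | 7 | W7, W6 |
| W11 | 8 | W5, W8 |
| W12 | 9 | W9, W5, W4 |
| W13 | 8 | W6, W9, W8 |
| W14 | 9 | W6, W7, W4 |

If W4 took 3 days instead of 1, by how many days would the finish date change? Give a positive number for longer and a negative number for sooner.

2

As given, the longest chain is W4→W9→W12 = 1+10+9 = 20, so the finish is 20 days.
W4 lies on that path, so at 3 days the path becomes 22 days.
The critical path is still W4→W9→W12; finish is now 22 days.
Change in finish: 22 − 20 = +2 days.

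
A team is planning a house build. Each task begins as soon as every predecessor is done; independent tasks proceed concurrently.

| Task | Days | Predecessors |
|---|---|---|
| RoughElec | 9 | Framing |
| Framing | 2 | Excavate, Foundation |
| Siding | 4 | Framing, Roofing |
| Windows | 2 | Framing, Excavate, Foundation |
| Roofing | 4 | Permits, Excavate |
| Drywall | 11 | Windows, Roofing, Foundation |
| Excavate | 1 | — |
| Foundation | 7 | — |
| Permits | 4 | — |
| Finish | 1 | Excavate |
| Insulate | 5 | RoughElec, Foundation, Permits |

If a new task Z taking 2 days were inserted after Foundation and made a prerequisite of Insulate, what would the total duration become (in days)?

Originally the plan takes 23 days.
With Z inserted, Insulate now waits for max(RoughElec, Foundation, Permits, Z).
New critical path: Foundation→Framing→RoughElec→Insulate = 7+2+9+5 = 23 ⇒ 23 days.

23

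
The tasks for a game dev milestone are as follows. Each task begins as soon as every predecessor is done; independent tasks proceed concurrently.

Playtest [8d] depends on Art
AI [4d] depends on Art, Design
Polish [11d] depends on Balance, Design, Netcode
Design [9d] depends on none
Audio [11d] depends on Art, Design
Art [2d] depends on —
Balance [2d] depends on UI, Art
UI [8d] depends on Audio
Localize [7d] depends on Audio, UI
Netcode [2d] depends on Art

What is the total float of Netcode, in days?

Critical path: Design→Audio→UI→Balance→Polish = 9+11+8+2+11 = 41, so the finish is 41 days.
Longest path through Netcode: 15 days (earliest finish 4, latest finish 30).
So Netcode can slip 30 − 4 = 26 days.

26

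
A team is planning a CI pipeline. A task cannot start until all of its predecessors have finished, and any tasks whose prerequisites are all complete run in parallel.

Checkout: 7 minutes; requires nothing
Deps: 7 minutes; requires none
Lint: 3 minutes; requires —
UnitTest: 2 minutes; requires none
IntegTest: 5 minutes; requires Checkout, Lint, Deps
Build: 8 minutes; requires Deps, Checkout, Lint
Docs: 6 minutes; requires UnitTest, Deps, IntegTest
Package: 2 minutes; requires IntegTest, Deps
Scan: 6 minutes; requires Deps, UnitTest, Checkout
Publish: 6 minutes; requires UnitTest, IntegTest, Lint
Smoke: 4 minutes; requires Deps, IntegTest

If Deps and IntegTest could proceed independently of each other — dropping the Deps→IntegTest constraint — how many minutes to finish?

Original critical path: Checkout→IntegTest→Docs = 7+5+6 = 18 ⇒ 18 minutes.
Dropping Deps→IntegTest doesn't change IntegTest's earliest start (7); another predecessor still binds.
The longest chain is now Checkout→IntegTest→Docs = 7+5+6 = 18, so the plan takes 18 minutes.

18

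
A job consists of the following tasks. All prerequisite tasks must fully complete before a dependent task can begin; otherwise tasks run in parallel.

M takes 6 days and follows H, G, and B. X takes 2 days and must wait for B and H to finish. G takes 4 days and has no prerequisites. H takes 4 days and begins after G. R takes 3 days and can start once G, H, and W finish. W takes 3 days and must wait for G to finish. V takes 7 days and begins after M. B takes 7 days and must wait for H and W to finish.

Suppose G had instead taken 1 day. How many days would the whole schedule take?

Critical path before the change: G→H→B→M→V = 4+4+7+6+7 = 28 giving 28 days.
Since G is critical, the -3 change carries straight to that chain (now 25 days).
The critical path is still G→H→B→M→V; finish is now 25 days.

25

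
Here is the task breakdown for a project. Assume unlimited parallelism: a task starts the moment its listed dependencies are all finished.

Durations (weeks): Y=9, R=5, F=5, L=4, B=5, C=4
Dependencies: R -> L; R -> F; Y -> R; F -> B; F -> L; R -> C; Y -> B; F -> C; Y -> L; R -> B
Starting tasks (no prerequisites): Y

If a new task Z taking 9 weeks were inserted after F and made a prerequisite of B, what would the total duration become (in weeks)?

Originally the job takes 24 weeks.
With Z inserted, B now waits for max(Y, F, R, Z).
New critical path: Y→R→F→Z→B = 9+5+5+9+5 = 33 ⇒ 33 weeks.

33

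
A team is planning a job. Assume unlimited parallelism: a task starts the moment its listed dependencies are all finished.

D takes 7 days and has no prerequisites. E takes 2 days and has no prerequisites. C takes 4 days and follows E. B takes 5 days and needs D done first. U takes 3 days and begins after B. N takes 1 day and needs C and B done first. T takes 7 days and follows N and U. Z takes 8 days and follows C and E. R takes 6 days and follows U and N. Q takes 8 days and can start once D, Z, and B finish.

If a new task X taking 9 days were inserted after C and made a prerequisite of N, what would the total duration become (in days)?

Originally the job takes 22 days.
With X inserted, N now waits for max(C, B, X).
New critical path: E→C→X→N→T = 2+4+9+1+7 = 23 ⇒ 23 days.

23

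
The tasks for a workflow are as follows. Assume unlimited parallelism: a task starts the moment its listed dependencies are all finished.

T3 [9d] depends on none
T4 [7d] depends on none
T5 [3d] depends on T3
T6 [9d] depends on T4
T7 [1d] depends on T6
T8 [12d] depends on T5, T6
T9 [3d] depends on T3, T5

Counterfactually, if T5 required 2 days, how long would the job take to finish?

Actual critical path: T4→T6→T8 = 7+9+12 = 28 ⇒ 28 days.
The longest path through T5 is only 24 days, so T5 has float 4.
That remains the longest chain; total 28 days.

28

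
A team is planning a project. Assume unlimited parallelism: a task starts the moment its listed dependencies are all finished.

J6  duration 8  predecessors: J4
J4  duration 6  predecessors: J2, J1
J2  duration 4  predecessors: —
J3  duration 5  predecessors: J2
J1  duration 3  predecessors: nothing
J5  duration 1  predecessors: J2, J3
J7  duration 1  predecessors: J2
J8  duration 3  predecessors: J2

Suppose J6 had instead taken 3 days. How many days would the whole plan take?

As given, the longest chain is J2→J4→J6 = 4+6+8 = 18, so the finish is 18 days.
J6 is on the critical path; changing it to 3 makes that path 13 days.
That remains the longest chain; total 13 days.

13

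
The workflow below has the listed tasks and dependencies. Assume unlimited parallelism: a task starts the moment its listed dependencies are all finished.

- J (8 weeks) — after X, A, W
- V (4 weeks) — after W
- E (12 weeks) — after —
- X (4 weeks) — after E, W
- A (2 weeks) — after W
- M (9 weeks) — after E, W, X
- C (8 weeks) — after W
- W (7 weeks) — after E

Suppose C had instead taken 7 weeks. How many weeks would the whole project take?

As given, the longest chain is E→W→X→M = 12+7+4+9 = 32, so the finish is 32 weeks.
The longest path through C is only 27 weeks, so C has float 5.
No other chain overtakes it, so the finish is 32 weeks.

32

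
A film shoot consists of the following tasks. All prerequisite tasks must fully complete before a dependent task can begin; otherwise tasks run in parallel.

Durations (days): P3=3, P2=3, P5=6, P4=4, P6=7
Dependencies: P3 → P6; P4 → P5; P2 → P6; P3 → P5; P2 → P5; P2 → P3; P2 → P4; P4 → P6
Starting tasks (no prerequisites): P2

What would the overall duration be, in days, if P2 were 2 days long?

13

As given, the longest chain is P2→P4→P6 = 3+4+7 = 14, so the finish is 14 days.
Since P2 is critical, the -1 change carries straight to that chain (now 13 days).
That remains the longest chain; total 13 days.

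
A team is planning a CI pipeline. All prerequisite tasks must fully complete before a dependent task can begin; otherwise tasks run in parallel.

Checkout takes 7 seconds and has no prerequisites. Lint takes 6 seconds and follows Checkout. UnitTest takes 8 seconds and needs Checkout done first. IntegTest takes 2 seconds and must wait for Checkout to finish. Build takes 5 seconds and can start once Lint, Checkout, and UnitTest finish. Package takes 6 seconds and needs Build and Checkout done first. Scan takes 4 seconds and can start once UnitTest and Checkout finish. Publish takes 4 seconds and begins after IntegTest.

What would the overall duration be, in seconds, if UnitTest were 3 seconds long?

As given, the longest chain is Checkout→UnitTest→Build→Package = 7+8+5+6 = 26, so the finish is 26 seconds.
UnitTest lies on that path, so at 3 seconds the path becomes 21 seconds.
The binding chain switches to Checkout→Lint→Build→Package = 7+6+5+6 = 24; finish 24 seconds.

24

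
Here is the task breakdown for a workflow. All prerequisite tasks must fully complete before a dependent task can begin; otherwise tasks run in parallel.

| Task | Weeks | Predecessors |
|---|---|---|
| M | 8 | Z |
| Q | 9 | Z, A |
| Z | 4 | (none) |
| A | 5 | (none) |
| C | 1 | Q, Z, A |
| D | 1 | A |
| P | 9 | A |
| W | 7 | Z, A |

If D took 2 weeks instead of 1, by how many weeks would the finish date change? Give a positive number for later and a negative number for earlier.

0

As given, the longest chain is A→Q→C = 5+9+1 = 15, so the finish is 15 weeks.
D has 9 weeks of float (longest path through it is 6).
That remains the longest chain; total 15 weeks.
Change in finish: 15 − 15 = +0 weeks.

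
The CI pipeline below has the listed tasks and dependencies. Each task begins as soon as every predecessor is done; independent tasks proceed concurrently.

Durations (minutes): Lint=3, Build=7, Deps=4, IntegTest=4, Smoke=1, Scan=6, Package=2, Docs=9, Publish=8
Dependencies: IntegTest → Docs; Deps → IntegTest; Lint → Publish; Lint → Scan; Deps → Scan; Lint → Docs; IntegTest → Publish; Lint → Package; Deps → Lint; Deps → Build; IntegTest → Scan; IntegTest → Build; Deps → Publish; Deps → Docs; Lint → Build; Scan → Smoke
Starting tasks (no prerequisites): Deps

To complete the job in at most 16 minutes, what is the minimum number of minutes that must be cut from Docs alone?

1

Current finish: 17 minutes; target: 16.
Docs is on every critical path, so each minute cut from Docs cuts the finish by one (this holds down to a finish of 16).
Need 17 − 16 = 1 minute off Docs → Docs becomes 8 minutes, finish becomes 16.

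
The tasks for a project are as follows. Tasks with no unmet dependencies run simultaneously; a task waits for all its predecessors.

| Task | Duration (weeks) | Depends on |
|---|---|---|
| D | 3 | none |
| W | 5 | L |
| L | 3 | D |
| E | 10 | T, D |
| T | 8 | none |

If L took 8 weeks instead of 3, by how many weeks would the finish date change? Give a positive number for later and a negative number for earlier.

0

Critical path before the change: T→E = 8+10 = 18 giving 18 weeks.
L has 7 weeks of float (longest path through it is 11).
No other chain overtakes it, so the finish is 18 weeks.
Change in finish: 18 − 18 = +0 weeks.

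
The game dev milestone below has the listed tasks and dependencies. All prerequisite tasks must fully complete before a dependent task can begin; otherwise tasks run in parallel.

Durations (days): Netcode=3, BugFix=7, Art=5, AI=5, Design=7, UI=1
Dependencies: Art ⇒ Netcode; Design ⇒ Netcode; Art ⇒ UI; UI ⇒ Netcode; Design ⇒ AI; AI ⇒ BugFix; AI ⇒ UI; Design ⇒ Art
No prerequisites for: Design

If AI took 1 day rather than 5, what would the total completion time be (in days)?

16

Critical path before the change: Design→AI→BugFix = 7+5+7 = 19 giving 19 days.
Since AI is critical, the -4 change carries straight to that chain (now 15 days).
Now Design→Art→UI→Netcode = 7+5+1+3 = 16 is longest, so the finish becomes 16 days.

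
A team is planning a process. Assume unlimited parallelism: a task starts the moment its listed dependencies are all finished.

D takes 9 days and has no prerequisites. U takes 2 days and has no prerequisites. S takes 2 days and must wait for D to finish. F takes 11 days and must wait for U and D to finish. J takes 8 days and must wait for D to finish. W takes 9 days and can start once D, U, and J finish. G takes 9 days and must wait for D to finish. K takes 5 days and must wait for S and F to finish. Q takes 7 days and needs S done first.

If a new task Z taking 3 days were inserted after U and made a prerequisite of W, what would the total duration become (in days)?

Originally the plan takes 26 days.
With Z inserted, W now waits for max(D, U, J, Z).
New critical path: D→J→W = 9+8+9 = 26 ⇒ 26 days.

26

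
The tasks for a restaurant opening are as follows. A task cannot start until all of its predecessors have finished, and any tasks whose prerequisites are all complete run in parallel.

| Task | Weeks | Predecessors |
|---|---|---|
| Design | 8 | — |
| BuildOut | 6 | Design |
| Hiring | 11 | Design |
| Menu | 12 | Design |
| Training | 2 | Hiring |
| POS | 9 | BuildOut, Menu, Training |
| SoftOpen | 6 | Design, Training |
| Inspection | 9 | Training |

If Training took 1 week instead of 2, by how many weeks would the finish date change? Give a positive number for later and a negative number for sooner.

-1

Actual critical path: Design→Hiring→Training→POS = 8+11+2+9 = 30 ⇒ 30 weeks.
Training lies on that path, so at 1 week the path becomes 29 weeks.
The critical path is still Design→Hiring→Training→POS; finish is now 29 weeks.
Change in finish: 29 − 30 = -1 weeks.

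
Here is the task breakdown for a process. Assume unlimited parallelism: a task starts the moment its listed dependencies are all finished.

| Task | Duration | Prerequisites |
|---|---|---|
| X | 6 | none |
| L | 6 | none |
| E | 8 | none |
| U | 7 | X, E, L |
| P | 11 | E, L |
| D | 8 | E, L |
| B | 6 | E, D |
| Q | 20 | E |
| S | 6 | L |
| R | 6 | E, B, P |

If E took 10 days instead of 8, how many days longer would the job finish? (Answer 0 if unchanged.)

2

Baseline: E→D→B→R = 8+8+6+6 = 28 → 28 days.
E is on the critical path; changing it to 10 makes that path 30 days.
The critical path is still E→D→B→R; finish is now 30 days.
Change in finish: 30 − 28 = +2 days.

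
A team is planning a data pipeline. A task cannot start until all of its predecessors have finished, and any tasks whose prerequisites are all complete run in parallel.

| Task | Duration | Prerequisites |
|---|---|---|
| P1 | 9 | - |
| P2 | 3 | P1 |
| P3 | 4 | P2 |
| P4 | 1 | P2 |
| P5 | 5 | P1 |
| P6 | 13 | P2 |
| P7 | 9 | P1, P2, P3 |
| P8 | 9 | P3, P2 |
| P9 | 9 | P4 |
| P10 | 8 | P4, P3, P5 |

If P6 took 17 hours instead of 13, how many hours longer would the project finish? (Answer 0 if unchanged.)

4

The binding path is P1→P2→P6 = 9+3+13 = 25; finish at 25 hours.
P6 is on the critical path; changing it to 17 makes that path 29 hours.
The critical path is still P1→P2→P6; finish is now 29 hours.
Change in finish: 29 − 25 = +4 hours.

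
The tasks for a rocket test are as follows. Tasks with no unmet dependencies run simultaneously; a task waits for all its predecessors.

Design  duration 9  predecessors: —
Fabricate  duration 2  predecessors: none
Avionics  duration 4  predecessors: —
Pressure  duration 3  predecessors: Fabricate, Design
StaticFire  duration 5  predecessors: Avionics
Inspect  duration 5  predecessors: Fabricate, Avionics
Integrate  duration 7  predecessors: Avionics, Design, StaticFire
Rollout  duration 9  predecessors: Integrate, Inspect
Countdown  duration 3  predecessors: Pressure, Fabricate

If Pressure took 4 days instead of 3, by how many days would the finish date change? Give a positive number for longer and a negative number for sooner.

Critical path before the change: Design→Integrate→Rollout = 9+7+9 = 25 giving 25 days.
Pressure is off the critical path — its longest chain is 15 days, giving 10 of slack.
The critical path is still Design→Integrate→Rollout; finish is now 25 days.
Change in finish: 25 − 25 = +0 days.

0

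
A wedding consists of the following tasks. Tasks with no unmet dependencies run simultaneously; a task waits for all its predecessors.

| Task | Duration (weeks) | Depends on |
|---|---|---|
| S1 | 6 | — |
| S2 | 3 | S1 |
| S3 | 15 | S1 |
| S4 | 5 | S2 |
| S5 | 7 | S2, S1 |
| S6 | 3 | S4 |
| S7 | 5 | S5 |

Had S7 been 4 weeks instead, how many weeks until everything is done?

21

Actual critical path: S1→S2→S5→S7 = 6+3+7+5 = 21 ⇒ 21 weeks.
Since S7 is critical, the -1 change carries straight to that chain (now 20 weeks).
Now S1→S3 = 6+15 = 21 is longest, so the finish becomes 21 weeks.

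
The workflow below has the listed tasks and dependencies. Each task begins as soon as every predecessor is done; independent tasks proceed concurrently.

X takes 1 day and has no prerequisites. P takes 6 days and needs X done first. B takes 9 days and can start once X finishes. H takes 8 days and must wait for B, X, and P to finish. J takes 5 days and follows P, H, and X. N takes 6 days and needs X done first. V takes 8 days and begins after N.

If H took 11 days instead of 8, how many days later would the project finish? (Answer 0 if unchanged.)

Actual critical path: X→B→H→J = 1+9+8+5 = 23 ⇒ 23 days.
H lies on that path, so at 11 days the path becomes 26 days.
That remains the longest chain; total 26 days.
Change in finish: 26 − 23 = +3 days.

3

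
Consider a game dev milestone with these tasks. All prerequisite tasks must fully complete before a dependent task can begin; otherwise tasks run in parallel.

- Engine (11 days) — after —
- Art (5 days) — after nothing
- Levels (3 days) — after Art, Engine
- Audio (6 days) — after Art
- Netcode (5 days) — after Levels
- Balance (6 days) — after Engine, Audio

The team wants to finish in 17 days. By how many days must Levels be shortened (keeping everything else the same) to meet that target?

Current finish: 19 days; target: 17.
Levels is on every critical path, so each day cut from Levels cuts the finish by one (this holds down to a finish of 17).
Need 19 − 17 = 2 days off Levels → Levels becomes 1 day, finish becomes 17.

2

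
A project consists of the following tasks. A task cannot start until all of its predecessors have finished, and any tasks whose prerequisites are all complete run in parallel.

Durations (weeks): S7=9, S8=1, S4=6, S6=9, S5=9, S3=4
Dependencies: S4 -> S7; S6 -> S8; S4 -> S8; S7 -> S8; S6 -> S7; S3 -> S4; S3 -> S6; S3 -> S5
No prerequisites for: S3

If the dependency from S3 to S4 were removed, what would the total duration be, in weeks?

Original critical path: S3→S6→S7→S8 = 4+9+9+1 = 23 ⇒ 23 weeks.
Without S3→S4, S4's earliest start moves from 4 to 0.
New critical path: S3→S6→S7→S8 = 4+9+9+1 = 23 ⇒ 23 weeks.

23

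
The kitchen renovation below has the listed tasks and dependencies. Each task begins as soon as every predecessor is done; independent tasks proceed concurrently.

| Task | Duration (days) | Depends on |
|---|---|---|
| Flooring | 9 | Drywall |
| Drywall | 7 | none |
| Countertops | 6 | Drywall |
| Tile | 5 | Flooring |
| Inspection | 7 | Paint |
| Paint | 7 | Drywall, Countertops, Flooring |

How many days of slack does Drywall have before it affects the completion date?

Critical path: Drywall→Flooring→Paint→Inspection = 7+9+7+7 = 30, so the finish is 30 days.
Drywall finishes as early as 7 and must finish by 7.
So Drywall can slip 7 − 7 = 0 days.

0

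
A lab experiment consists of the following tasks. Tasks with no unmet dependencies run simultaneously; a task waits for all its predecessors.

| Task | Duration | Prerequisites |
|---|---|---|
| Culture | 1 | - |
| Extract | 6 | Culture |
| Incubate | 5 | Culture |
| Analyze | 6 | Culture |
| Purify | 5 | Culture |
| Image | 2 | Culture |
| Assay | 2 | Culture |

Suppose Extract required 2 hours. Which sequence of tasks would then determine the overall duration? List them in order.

Baseline: Culture→Extract = 1+6 = 7 → 7 hours.
Extract lies on that path, so at 2 hours the path becomes 3 hours.
New critical path: Culture→Analyze = 1+6 = 7 ⇒ 7 hours.

Culture, Analyze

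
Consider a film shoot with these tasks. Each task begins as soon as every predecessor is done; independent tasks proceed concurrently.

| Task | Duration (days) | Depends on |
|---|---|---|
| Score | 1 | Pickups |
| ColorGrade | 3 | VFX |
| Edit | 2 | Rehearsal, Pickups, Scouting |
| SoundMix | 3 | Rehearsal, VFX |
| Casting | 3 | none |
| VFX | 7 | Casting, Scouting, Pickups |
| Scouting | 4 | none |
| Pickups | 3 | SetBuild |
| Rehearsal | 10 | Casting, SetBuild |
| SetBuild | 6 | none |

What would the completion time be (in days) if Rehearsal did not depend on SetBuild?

Original critical path: SetBuild→Rehearsal→SoundMix = 6+10+3 = 19 ⇒ 19 days.
Without SetBuild→Rehearsal, Rehearsal's earliest start moves from 6 to 3.
The longest chain is now SetBuild→Pickups→VFX→SoundMix = 6+3+7+3 = 19, so the film shoot takes 19 days.

19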